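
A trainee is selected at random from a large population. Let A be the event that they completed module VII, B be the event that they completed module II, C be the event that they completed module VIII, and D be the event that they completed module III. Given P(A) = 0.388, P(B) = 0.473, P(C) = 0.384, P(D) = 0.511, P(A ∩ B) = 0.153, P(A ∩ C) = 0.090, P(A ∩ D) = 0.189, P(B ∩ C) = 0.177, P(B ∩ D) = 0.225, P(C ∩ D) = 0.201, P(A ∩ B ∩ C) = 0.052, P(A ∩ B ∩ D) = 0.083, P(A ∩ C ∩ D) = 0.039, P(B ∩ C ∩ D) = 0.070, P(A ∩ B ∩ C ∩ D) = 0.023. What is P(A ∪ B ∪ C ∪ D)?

Apply inclusion-exclusion:
P(A ∪ B ∪ C ∪ D) = 0.388 + 0.473 + 0.384 + 0.511 − 0.153 − 0.090 − 0.189 − 0.177 − 0.225 − 0.201 + 0.052 + 0.083 + 0.039 + 0.070 − 0.023 = 0.942

0.942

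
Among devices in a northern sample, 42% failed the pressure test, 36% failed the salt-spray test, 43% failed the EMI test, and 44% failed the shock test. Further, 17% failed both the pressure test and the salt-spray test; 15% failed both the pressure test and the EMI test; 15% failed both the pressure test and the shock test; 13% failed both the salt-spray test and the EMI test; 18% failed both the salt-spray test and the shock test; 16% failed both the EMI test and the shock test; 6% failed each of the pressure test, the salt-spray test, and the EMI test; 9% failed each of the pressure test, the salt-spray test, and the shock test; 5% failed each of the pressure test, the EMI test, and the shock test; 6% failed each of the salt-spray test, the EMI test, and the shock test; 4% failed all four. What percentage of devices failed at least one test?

93%

P(≥1) = 42 + 36 + 43 + 44 − 17 − 15 − 15 − 13 − 18 − 16 + 6 + 9 + 5 + 6 − 4 = 93%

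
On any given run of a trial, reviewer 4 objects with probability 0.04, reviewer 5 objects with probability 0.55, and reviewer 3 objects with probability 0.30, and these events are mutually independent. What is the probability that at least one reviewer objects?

Since the events are independent, P(none) is the product of the individual non-occurrence probabilities.
P(none) = (1 − 0.04) × (1 − 0.55) × (1 − 0.30) = 0.96 × 0.45 × 0.70 = 0.3024
P(at least one) = 1 − 0.3024 = 0.6976

0.6976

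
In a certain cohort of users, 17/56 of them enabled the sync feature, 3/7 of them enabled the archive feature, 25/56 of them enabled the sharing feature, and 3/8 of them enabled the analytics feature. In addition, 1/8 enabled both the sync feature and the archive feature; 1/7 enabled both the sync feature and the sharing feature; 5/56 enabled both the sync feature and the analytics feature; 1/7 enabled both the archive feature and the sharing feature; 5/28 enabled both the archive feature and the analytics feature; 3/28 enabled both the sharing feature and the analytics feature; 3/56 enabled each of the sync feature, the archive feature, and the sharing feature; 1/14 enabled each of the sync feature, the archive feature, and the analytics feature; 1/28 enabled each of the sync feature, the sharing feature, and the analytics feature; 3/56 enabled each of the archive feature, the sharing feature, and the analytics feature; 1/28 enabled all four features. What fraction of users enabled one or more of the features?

Apply inclusion-exclusion:
P(at least one) = 17/56 + 3/7 + 25/56 + 3/8 − 1/8 − 1/7 − 5/56 − 1/7 − 5/28 − 3/28 + 3/56 + 1/14 + 1/28 + 3/56 − 1/28 = 53/56

53/56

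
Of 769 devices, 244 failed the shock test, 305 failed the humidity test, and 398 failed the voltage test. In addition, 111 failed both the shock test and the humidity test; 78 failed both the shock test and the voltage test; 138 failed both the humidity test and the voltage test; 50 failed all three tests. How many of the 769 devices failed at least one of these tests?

670

|at least one| = 244 + 305 + 398 − 111 − 78 − 138 + 50 = 670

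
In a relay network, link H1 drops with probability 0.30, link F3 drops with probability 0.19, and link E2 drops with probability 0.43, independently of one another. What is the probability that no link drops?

P(none) = (1 − 0.30) × (1 − 0.19) × (1 − 0.43) = 0.70 × 0.81 × 0.57 = 0.32319

0.32319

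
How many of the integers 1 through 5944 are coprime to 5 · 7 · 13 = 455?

Inclusion–exclusion gives
1188 + 849 + 457 − 169 − 91 − 65 + 13 = 2182
5944 − 2182 = 3762

3762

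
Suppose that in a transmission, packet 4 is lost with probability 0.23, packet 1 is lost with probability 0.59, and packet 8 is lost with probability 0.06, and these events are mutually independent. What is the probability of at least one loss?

0.703242

P(none) = (1 − 0.23) × (1 − 0.59) × (1 − 0.06) = 0.77 × 0.41 × 0.94 = 0.296758
P(at least one) = 1 − 0.296758 = 0.703242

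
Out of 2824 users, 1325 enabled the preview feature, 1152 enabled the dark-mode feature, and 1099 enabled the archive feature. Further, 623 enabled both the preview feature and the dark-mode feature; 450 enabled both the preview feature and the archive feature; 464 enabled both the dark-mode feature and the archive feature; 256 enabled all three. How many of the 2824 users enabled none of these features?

|union| = 1325 + 1152 + 1099 − 623 − 450 − 464 + 256 = 2295
None: 2824 − 2295 = 529

529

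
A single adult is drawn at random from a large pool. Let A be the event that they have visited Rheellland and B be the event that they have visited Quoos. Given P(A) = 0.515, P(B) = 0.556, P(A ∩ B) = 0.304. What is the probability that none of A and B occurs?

By inclusion–exclusion:
P(A ∪ B) = 0.515 + 0.556 − 0.304 = 0.767
P(none) = 1 − 0.767 = 0.233

0.233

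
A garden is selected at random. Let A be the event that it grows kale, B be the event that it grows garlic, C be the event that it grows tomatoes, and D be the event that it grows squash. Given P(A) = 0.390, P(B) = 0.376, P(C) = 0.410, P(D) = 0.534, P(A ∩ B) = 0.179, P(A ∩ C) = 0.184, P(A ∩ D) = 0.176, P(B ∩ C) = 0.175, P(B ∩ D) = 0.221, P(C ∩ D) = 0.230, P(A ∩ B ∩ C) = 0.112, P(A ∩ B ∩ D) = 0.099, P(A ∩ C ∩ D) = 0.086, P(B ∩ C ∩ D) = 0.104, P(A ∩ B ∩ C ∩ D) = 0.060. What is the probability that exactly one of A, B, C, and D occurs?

0.343

Using the inclusion–exclusion count for exactly one event:
P(exactly one) = 0.390 + 0.376 + 0.410 + 0.534 − 2·0.179 − 2·0.184 − 2·0.176 − 2·0.175 − 2·0.221 − 2·0.230 + 3·0.112 + 3·0.099 + 3·0.086 + 3·0.104 − 4·0.060 = 0.343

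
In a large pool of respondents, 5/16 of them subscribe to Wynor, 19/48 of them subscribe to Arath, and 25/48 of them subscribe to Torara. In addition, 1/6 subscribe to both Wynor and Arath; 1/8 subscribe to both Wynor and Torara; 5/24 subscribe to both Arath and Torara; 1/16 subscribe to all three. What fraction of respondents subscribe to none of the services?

5/24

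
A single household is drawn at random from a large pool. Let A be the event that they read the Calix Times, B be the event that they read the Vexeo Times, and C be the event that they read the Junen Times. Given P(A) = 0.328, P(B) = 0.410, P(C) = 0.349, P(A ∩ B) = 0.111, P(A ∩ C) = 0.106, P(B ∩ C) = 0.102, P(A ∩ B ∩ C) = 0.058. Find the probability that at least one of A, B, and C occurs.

Using inclusion–exclusion:
P(A ∪ B ∪ C) = 0.328 + 0.410 + 0.349 − 0.111 − 0.106 − 0.102 + 0.058 = 0.826

0.826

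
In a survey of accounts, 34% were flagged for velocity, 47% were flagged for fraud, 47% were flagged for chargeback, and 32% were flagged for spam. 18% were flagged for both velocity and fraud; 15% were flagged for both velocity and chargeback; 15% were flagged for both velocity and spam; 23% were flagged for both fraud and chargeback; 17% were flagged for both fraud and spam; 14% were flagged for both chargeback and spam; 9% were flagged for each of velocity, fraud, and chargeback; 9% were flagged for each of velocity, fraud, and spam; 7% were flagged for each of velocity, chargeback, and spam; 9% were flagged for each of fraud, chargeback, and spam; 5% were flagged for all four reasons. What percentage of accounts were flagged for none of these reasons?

13%

Apply inclusion-exclusion:
P(union) = 34 + 47 + 47 + 32 − 18 − 15 − 15 − 23 − 17 − 14 + 9 + 9 + 7 + 9 − 5 = 87%
P(none) = 100% − 87% = 13%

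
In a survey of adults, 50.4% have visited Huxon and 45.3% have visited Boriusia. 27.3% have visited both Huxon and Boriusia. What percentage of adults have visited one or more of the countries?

By inclusion-exclusion,
P(≥1) = 50.4 + 45.3 − 27.3 = 68.4%

68.4%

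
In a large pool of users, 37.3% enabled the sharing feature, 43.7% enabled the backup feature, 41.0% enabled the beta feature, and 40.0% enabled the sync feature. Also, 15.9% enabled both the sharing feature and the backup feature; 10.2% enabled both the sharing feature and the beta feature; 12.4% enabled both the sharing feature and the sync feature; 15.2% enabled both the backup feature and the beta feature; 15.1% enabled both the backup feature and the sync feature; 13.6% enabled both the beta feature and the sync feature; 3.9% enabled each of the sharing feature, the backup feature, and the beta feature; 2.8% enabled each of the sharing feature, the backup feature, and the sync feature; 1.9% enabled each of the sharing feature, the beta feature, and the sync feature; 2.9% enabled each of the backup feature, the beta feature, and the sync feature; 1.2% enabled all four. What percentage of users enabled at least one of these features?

89.9%

P(≥1) = 37.3 + 43.7 + 41.0 + 40.0 − 15.9 − 10.2 − 12.4 − 15.2 − 15.1 − 13.6 + 3.9 + 2.8 + 1.9 + 2.9 − 1.2 = 89.9%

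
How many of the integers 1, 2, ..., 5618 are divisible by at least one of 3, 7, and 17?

2595

Using inclusion–exclusion:
1872 + 802 + 330 − 267 − 110 − 47 + 15 = 2595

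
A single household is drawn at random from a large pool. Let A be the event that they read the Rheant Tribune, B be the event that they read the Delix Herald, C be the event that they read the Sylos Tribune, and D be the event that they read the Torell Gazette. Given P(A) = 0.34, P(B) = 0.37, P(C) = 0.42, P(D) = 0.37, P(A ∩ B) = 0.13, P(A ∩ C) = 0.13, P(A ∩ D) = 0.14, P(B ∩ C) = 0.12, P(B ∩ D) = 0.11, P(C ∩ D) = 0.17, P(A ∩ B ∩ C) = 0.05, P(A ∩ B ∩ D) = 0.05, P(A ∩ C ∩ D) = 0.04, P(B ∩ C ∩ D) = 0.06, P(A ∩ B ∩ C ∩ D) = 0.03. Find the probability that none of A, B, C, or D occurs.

0.13

P(A ∪ B ∪ C ∪ D) = 0.34 + 0.37 + 0.42 + 0.37 − 0.13 − 0.13 − 0.14 − 0.12 − 0.11 − 0.17 + 0.05 + 0.05 + 0.04 + 0.06 − 0.03 = 0.87
P(none) = 1 − 0.87 = 0.13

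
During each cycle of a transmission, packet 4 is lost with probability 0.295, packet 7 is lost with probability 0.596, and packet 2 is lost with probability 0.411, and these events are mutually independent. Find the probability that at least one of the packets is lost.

P(none) = (1 − 0.295) × (1 − 0.596) × (1 − 0.411) = 0.705 × 0.404 × 0.589 = 0.16775898
P(at least one) = 1 − 0.16775898 = 0.83224102

0.83224102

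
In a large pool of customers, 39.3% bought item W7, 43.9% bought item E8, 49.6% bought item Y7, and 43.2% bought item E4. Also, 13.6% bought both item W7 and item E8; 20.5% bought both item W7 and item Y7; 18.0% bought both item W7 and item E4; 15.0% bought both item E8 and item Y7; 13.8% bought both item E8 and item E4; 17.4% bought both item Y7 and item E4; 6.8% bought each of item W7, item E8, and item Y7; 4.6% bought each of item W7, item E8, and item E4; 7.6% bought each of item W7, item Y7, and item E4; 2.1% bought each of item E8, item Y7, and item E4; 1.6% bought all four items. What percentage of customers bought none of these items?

2.8%

P(at least one) = 39.3 + 43.9 + 49.6 + 43.2 − 13.6 − 20.5 − 18.0 − 15.0 − 13.8 − 17.4 + 6.8 + 4.6 + 7.6 + 2.1 − 1.6 = 97.2%
P(none) = 100% − 97.2% = 2.8%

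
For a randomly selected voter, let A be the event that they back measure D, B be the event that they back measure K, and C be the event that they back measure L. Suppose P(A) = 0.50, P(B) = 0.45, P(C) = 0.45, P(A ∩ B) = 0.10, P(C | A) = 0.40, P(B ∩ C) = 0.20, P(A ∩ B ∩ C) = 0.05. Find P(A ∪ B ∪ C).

0.95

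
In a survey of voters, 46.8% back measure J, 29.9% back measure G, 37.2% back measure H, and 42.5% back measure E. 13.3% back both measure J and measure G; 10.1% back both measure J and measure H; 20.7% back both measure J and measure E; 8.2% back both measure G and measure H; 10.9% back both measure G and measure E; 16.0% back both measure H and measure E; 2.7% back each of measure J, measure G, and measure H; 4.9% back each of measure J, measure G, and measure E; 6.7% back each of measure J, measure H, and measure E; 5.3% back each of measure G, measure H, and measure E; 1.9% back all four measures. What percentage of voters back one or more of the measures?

94.9%

Inclusion–exclusion gives
P(≥1) = 46.8 + 29.9 + 37.2 + 42.5 − 13.3 − 10.1 − 20.7 − 8.2 − 10.9 − 16.0 + 2.7 + 4.9 + 6.7 + 5.3 − 1.9 = 94.9%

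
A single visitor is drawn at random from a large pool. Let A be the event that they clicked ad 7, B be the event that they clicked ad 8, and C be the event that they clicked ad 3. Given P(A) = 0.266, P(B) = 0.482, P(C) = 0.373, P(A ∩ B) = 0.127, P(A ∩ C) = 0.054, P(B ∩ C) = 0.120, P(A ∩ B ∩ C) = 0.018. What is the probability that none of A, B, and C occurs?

0.162

Using inclusion–exclusion:
P(A ∪ B ∪ C) = 0.266 + 0.482 + 0.373 − 0.127 − 0.054 − 0.120 + 0.018 = 0.838
P(none) = 1 − 0.838 = 0.162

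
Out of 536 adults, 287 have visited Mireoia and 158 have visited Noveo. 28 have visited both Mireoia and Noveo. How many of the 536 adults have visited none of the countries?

By inclusion-exclusion,
|union| = 287 + 158 − 28 = 417
None: 536 − 417 = 119

119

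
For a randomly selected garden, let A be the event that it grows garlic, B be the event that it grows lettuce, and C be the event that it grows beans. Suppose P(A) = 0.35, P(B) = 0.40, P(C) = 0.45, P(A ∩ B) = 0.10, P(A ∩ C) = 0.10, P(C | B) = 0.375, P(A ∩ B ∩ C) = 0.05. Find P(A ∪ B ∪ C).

0.90

P(B ∩ C) = P(B)·P(C|B) = 0.40 × 0.375 = 0.15
By inclusion–exclusion:
P(A ∪ B ∪ C) = 0.35 + 0.40 + 0.45 − 0.10 − 0.10 − 0.15 + 0.05 = 0.90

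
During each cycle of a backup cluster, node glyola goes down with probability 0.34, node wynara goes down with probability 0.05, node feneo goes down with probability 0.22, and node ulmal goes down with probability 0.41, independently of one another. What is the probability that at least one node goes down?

0.7114546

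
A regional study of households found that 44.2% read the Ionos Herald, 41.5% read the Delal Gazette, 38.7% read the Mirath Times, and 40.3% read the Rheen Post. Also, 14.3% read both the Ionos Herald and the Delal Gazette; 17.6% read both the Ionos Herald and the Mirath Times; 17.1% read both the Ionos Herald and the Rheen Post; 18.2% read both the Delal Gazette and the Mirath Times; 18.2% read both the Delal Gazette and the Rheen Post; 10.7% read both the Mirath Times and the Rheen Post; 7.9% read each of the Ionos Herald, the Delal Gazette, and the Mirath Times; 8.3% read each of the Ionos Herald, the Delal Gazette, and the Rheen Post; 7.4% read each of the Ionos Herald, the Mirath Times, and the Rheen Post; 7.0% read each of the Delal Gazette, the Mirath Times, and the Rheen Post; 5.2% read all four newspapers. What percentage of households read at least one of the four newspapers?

94.0%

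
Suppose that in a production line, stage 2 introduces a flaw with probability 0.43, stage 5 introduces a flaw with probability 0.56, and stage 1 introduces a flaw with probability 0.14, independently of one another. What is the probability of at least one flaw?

0.784312

P(none) = (1 − 0.43) × (1 − 0.56) × (1 − 0.14) = 0.57 × 0.44 × 0.86 = 0.215688
P(at least one) = 1 − 0.215688 = 0.784312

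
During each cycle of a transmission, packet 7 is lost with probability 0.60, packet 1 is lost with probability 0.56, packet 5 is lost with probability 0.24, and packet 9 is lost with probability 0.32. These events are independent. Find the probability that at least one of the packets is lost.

P(none) = (1 − 0.60) × (1 − 0.56) × (1 − 0.24) × (1 − 0.32) = 0.40 × 0.44 × 0.76 × 0.68 = 0.0909568
P(at least one) = 1 − 0.0909568 = 0.9090432

0.9090432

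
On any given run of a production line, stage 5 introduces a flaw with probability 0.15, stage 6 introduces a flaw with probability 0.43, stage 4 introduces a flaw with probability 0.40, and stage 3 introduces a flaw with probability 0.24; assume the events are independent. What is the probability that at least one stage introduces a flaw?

0.779068

P(none) = (1 − 0.15) × (1 − 0.43) × (1 − 0.40) × (1 − 0.24) = 0.85 × 0.57 × 0.60 × 0.76 = 0.220932
P(at least one) = 1 − 0.220932 = 0.779068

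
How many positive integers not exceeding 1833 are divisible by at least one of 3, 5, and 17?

913

Inclusion–exclusion gives
611 + 366 + 107 − 122 − 35 − 21 + 7 = 913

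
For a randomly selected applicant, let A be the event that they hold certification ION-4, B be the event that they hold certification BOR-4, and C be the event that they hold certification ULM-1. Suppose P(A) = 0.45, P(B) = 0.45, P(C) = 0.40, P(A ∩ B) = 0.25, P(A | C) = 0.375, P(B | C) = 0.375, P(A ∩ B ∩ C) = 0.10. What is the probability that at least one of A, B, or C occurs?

P(A ∩ C) = P(C)·P(A|C) = 0.40 × 0.375 = 0.15
P(B ∩ C) = P(C)·P(B|C) = 0.40 × 0.375 = 0.15
Inclusion–exclusion gives
P(A ∪ B ∪ C) = 0.45 + 0.45 + 0.40 − 0.25 − 0.15 − 0.15 + 0.10 = 0.85

0.85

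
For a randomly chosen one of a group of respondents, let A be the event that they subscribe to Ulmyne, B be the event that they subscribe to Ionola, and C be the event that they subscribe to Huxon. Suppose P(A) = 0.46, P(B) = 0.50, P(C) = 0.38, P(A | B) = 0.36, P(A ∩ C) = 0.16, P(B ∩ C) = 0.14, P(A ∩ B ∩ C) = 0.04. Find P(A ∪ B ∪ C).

0.90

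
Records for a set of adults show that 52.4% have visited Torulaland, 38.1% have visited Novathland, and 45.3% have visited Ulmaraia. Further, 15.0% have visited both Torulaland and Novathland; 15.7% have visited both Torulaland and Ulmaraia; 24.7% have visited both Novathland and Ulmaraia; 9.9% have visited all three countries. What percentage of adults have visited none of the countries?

By inclusion-exclusion,
P(union) = 52.4 + 38.1 + 45.3 − 15.0 − 15.7 − 24.7 + 9.9 = 90.3%
P(none) = 100% − 90.3% = 9.7%

9.7%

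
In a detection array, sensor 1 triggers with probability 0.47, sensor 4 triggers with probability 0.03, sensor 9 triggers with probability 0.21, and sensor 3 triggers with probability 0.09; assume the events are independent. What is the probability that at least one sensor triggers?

0.63041351

P(none) = (1 − 0.47) × (1 − 0.03) × (1 − 0.21) × (1 − 0.09) = 0.53 × 0.97 × 0.79 × 0.91 = 0.36958649
P(at least one) = 1 − 0.36958649 = 0.63041351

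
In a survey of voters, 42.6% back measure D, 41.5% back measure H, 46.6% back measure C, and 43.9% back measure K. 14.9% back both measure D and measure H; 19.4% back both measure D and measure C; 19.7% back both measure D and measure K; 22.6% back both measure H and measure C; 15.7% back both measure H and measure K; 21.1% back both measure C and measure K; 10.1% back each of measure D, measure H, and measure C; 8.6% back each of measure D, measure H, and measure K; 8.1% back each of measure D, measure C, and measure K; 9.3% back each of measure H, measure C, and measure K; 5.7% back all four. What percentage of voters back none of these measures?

8.4%

By inclusion-exclusion,
P(at least one) = 42.6 + 41.5 + 46.6 + 43.9 − 14.9 − 19.4 − 19.7 − 22.6 − 15.7 − 21.1 + 10.1 + 8.6 + 8.1 + 9.3 − 5.7 = 91.6%
P(none) = 100% − 91.6% = 8.4%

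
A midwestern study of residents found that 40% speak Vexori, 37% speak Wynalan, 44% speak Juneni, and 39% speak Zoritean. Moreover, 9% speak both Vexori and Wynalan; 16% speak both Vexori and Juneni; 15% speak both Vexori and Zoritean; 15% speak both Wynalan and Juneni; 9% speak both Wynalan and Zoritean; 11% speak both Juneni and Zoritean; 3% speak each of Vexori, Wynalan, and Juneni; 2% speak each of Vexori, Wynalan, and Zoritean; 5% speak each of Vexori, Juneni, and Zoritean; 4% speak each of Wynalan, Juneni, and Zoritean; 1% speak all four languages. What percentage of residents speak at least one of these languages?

By inclusion-exclusion,
P(union) = 40 + 37 + 44 + 39 − 9 − 16 − 15 − 15 − 9 − 11 + 3 + 2 + 5 + 4 − 1 = 98%

98%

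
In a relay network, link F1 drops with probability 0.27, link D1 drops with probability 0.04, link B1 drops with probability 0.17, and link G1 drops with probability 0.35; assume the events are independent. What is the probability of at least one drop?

P(none) = (1 − 0.27) × (1 − 0.04) × (1 − 0.17) × (1 − 0.35) = 0.73 × 0.96 × 0.83 × 0.65 = 0.3780816
P(at least one) = 1 − 0.3780816 = 0.6219184

0.6219184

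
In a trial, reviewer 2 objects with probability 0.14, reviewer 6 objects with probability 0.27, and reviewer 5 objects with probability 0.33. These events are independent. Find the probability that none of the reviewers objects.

0.420626

P(none) = (1 − 0.14) × (1 − 0.27) × (1 − 0.33) = 0.86 × 0.73 × 0.67 = 0.420626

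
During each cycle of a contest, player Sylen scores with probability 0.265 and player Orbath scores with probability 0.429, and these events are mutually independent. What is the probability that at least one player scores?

P(none) = (1 − 0.265) × (1 − 0.429) = 0.735 × 0.571 = 0.419685
P(at least one) = 1 − 0.419685 = 0.580315

0.580315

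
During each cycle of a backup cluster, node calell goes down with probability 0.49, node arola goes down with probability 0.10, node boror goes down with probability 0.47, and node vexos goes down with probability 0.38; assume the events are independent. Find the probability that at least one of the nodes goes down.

P(none) = (1 − 0.49) × (1 − 0.10) × (1 − 0.47) × (1 − 0.38) = 0.51 × 0.90 × 0.53 × 0.62 = 0.1508274
P(at least one) = 1 − 0.1508274 = 0.8491726

0.8491726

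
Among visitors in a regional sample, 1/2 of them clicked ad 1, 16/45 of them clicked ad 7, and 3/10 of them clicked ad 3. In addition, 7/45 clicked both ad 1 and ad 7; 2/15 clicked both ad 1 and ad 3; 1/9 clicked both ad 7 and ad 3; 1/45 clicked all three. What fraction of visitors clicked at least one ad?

P(at least one) = 1/2 + 16/45 + 3/10 − 7/45 − 2/15 − 1/9 + 1/45 = 7/9

7/9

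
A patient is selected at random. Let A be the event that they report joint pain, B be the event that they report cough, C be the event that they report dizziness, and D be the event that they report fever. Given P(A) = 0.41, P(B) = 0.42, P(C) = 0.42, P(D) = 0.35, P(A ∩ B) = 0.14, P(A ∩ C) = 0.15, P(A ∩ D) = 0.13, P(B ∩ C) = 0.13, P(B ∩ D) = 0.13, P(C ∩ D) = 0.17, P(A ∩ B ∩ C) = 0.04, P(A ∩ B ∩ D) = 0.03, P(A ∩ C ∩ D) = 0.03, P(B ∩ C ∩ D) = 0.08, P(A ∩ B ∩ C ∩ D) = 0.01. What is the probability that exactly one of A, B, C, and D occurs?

By inclusion–exclusion (exactly-one form):
P(exactly one) = 0.41 + 0.42 + 0.42 + 0.35 − 2·0.14 − 2·0.15 − 2·0.13 − 2·0.13 − 2·0.13 − 2·0.17 + 3·0.04 + 3·0.03 + 3·0.03 + 3·0.08 − 4·0.01 = 0.40

0.40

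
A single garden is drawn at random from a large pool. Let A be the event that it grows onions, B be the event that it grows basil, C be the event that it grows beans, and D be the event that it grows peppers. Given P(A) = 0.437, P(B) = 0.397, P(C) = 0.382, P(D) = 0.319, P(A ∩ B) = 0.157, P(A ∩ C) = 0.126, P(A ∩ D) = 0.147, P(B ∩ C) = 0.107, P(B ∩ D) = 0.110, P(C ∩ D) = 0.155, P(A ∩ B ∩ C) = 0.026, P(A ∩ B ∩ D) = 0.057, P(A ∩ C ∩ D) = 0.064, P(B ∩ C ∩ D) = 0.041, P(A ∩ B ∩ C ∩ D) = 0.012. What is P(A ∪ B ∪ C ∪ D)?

P(A ∪ B ∪ C ∪ D) = 0.437 + 0.397 + 0.382 + 0.319 − 0.157 − 0.126 − 0.147 − 0.107 − 0.110 − 0.155 + 0.026 + 0.057 + 0.064 + 0.041 − 0.012 = 0.909

0.909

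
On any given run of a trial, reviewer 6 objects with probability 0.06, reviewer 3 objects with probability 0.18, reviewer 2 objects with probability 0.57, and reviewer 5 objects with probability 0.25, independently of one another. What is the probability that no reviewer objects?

0.248583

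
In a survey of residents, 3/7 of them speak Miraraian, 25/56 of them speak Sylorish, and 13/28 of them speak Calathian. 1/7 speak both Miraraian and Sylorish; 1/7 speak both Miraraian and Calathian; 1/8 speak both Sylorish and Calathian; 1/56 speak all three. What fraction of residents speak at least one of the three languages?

53/56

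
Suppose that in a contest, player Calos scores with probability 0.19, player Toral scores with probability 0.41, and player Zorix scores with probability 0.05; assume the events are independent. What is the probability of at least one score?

Since the events are independent, P(none) is the product of the individual non-occurrence probabilities.
P(none) = (1 − 0.19) × (1 − 0.41) × (1 − 0.05) = 0.81 × 0.59 × 0.95 = 0.454005
P(at least one) = 1 − 0.454005 = 0.545995

0.545995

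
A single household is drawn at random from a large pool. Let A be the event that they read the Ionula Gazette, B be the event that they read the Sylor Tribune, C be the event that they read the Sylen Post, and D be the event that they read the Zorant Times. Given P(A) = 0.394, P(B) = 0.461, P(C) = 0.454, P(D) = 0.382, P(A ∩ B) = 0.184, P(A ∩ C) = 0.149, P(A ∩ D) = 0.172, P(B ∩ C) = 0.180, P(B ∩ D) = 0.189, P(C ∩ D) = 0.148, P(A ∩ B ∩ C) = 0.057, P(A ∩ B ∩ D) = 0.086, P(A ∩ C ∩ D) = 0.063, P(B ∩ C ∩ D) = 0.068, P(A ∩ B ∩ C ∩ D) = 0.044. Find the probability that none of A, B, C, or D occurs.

P(A ∪ B ∪ C ∪ D) = 0.394 + 0.461 + 0.454 + 0.382 − 0.184 − 0.149 − 0.172 − 0.180 − 0.189 − 0.148 + 0.057 + 0.086 + 0.063 + 0.068 − 0.044 = 0.899
P(none) = 1 − 0.899 = 0.101

0.101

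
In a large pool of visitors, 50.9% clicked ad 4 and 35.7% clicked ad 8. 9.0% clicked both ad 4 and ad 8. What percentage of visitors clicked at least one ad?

77.6%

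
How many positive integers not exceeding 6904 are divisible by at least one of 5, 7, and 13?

2534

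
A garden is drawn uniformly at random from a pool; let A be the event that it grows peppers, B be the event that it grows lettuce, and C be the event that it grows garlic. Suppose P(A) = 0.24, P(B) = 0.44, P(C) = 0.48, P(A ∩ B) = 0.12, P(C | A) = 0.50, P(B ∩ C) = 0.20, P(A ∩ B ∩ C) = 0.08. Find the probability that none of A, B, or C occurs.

0.20

P(A ∩ C) = P(A)·P(C|A) = 0.24 × 0.50 = 0.12
Using inclusion–exclusion:
P(A ∪ B ∪ C) = 0.24 + 0.44 + 0.48 − 0.12 − 0.12 − 0.20 + 0.08 = 0.80
P(none) = 1 − 0.80 = 0.20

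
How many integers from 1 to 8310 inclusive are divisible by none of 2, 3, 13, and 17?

2407

By inclusion–exclusion:
4155 + 2770 + 639 + 488 − 1385 − 319 − 244 − 213 − 162 − 37 + 106 + 81 + 18 + 12 − 6 = 5903
8310 − 5903 = 2407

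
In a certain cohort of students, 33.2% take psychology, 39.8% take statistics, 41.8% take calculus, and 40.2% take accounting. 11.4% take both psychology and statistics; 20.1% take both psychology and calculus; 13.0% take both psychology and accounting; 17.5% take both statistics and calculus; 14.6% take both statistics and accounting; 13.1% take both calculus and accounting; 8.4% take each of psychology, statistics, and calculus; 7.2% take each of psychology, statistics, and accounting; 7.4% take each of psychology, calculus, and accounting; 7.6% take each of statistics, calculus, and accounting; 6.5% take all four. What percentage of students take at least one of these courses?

P(≥1) = 33.2 + 39.8 + 41.8 + 40.2 − 11.4 − 20.1 − 13.0 − 17.5 − 14.6 − 13.1 + 8.4 + 7.2 + 7.4 + 7.6 − 6.5 = 89.4%

89.4%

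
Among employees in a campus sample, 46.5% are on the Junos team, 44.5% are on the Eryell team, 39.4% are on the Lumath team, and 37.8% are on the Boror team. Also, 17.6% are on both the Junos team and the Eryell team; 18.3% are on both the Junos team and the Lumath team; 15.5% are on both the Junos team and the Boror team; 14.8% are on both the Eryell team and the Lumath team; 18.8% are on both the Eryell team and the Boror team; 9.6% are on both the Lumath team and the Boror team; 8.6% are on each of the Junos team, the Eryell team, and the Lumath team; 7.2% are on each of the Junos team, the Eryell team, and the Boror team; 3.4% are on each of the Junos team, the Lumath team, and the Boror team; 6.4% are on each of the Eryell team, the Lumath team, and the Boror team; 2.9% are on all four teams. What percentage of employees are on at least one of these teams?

96.3%

P(union) = 46.5 + 44.5 + 39.4 + 37.8 − 17.6 − 18.3 − 15.5 − 14.8 − 18.8 − 9.6 + 8.6 + 7.2 + 3.4 + 6.4 − 2.9 = 96.3%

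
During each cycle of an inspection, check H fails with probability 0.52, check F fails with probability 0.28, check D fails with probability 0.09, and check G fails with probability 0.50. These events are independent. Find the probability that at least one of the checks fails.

Independence gives P(none) = ∏(1 − pᵢ).
P(none) = (1 − 0.52) × (1 − 0.28) × (1 − 0.09) × (1 − 0.50) = 0.48 × 0.72 × 0.91 × 0.50 = 0.157248
P(at least one) = 1 − 0.157248 = 0.842752

0.842752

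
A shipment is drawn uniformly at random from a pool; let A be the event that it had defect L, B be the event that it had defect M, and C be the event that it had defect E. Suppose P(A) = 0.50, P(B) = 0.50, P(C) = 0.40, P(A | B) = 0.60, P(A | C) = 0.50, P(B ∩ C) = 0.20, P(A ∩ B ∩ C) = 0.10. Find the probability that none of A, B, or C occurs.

P(A ∩ B) = P(B)·P(A|B) = 0.50 × 0.60 = 0.30
P(A ∩ C) = P(C)·P(A|C) = 0.40 × 0.50 = 0.20
By inclusion-exclusion,
P(A ∪ B ∪ C) = 0.50 + 0.50 + 0.40 − 0.30 − 0.20 − 0.20 + 0.10 = 0.80
P(none) = 1 − 0.80 = 0.20

0.20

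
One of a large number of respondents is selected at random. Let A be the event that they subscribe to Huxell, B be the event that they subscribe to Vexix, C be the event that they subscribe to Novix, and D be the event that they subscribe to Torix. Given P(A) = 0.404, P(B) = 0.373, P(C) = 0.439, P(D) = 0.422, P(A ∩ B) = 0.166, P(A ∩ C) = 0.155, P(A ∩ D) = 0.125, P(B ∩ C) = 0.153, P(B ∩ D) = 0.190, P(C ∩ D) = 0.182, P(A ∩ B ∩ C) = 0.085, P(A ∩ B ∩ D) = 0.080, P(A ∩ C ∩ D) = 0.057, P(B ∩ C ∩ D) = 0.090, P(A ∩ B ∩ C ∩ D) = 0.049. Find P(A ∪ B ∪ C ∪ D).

By inclusion–exclusion:
P(A ∪ B ∪ C ∪ D) = 0.404 + 0.373 + 0.439 + 0.422 − 0.166 − 0.155 − 0.125 − 0.153 − 0.190 − 0.182 + 0.085 + 0.080 + 0.057 + 0.090 − 0.049 = 0.930

0.930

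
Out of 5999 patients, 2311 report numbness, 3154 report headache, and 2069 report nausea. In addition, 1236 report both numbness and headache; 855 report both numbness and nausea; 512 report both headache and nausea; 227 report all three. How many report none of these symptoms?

841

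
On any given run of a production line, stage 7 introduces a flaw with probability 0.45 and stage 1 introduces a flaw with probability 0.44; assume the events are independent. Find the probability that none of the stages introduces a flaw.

Since the events are independent, P(none) is the product of the individual non-occurrence probabilities.
P(none) = (1 − 0.45) × (1 − 0.44) = 0.55 × 0.56 = 0.308

0.308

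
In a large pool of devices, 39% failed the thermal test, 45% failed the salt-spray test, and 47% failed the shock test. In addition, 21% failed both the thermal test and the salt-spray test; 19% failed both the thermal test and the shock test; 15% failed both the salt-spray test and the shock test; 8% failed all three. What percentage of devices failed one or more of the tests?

P(union) = 39 + 45 + 47 − 21 − 19 − 15 + 8 = 84%

84%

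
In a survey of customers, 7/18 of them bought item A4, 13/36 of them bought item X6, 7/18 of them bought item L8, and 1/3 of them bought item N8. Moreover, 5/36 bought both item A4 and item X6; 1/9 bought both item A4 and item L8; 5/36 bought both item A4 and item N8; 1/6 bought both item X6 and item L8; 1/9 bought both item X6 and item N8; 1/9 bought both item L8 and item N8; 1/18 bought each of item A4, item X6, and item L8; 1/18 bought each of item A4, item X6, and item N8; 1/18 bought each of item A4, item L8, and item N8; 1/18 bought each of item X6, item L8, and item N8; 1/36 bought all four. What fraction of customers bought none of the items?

1/9

By inclusion-exclusion,
P(at least one) = 7/18 + 13/36 + 7/18 + 1/3 − 5/36 − 1/9 − 5/36 − 1/6 − 1/9 − 1/9 + 1/18 + 1/18 + 1/18 + 1/18 − 1/36 = 8/9
P(none) = 1 − 8/9 = 1/9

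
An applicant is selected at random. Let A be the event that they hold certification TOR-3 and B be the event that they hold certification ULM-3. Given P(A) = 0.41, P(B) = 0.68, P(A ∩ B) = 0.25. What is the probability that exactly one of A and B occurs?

P(exactly one) = 0.41 + 0.68 − 2·0.25 = 0.59

0.59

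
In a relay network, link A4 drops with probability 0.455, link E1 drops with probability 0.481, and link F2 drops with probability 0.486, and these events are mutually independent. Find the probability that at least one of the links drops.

P(none) = (1 − 0.455) × (1 − 0.481) × (1 − 0.486) = 0.545 × 0.519 × 0.514 = 0.14538747
P(at least one) = 1 − 0.14538747 = 0.85461253

0.85461253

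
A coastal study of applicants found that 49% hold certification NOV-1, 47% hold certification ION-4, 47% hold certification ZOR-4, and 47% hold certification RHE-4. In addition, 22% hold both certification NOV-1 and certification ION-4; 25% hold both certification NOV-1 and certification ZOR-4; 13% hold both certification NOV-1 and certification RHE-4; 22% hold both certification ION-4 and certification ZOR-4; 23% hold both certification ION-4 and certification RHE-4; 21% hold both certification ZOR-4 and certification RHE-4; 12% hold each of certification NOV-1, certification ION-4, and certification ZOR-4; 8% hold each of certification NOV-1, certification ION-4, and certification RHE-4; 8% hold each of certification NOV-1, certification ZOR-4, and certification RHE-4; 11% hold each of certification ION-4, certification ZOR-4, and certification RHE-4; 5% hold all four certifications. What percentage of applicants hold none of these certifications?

2%

Inclusion–exclusion gives
P(union) = 49 + 47 + 47 + 47 − 22 − 25 − 13 − 22 − 23 − 21 + 12 + 8 + 8 + 11 − 5 = 98%
P(none) = 100% − 98% = 2%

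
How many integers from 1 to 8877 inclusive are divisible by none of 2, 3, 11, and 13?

Using inclusion–exclusion:
⌊8877/2⌋ + ⌊8877/3⌋ + ⌊8877/11⌋ + ⌊8877/13⌋ − ⌊8877/6⌋ − ⌊8877/22⌋ − ⌊8877/26⌋ − ⌊8877/33⌋ − ⌊8877/39⌋ − ⌊8877/143⌋ + ⌊8877/66⌋ + ⌊8877/78⌋ + ⌊8877/286⌋ + ⌊8877/429⌋ − ⌊8877/858⌋ = 4438 + 2959 + 807 + 682 − 1479 − 403 − 341 − 269 − 227 − 62 + 134 + 113 + 31 + 20 − 10 = 6393
8877 − 6393 = 2484

2484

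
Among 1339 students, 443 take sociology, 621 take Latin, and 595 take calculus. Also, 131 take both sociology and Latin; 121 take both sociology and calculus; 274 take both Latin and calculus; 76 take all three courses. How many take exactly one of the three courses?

|exactly one| = 443 + 621 + 595 − 2·131 − 2·121 − 2·274 + 3·76 = 835

835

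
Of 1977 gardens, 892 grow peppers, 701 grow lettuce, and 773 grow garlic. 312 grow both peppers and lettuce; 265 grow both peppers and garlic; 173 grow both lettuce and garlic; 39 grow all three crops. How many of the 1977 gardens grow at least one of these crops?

|union| = 892 + 701 + 773 − 312 − 265 − 173 + 39 = 1655

1655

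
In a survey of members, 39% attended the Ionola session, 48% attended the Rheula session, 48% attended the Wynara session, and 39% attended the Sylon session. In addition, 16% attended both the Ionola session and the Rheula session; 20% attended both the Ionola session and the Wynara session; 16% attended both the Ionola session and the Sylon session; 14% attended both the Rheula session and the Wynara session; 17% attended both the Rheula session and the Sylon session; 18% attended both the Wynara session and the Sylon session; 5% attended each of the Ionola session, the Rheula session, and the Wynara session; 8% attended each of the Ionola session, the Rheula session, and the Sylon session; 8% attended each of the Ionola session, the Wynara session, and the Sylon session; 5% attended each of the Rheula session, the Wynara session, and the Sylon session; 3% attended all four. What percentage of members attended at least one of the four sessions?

P(at least one) = 39 + 48 + 48 + 39 − 16 − 20 − 16 − 14 − 17 − 18 + 5 + 8 + 8 + 5 − 3 = 96%

96%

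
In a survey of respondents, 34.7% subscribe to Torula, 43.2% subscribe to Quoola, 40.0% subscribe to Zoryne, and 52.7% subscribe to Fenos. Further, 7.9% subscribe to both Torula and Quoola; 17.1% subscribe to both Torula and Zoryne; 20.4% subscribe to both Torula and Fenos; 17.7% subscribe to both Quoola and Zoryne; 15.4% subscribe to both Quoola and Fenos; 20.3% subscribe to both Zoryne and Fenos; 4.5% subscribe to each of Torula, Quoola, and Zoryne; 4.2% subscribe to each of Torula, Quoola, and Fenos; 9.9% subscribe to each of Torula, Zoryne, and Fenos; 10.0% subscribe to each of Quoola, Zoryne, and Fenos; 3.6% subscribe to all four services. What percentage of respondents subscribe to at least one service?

Apply inclusion-exclusion:
P(at least one) = 34.7 + 43.2 + 40.0 + 52.7 − 7.9 − 17.1 − 20.4 − 17.7 − 15.4 − 20.3 + 4.5 + 4.2 + 9.9 + 10.0 − 3.6 = 96.8%

96.8%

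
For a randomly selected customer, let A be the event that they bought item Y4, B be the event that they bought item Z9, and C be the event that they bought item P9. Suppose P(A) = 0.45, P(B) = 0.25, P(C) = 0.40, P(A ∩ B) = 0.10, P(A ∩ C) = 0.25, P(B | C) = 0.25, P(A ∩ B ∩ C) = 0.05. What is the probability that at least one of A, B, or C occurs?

0.70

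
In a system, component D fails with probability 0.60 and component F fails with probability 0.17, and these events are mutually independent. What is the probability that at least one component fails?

0.668

P(none) = (1 − 0.60) × (1 − 0.17) = 0.40 × 0.83 = 0.332
P(at least one) = 1 − 0.332 = 0.668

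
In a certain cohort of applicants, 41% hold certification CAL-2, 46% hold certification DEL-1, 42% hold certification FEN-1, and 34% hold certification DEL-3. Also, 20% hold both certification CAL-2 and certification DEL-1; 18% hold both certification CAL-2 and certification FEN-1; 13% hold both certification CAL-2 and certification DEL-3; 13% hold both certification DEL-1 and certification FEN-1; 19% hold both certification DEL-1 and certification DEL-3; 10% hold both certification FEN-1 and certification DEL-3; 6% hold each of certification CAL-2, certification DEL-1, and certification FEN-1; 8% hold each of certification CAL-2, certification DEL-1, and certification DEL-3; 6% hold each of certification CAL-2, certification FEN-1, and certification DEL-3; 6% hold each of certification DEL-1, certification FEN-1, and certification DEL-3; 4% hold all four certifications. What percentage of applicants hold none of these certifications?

Inclusion–exclusion gives
P(union) = 41 + 46 + 42 + 34 − 20 − 18 − 13 − 13 − 19 − 10 + 6 + 8 + 6 + 6 − 4 = 92%
P(none) = 100% − 92% = 8%

8%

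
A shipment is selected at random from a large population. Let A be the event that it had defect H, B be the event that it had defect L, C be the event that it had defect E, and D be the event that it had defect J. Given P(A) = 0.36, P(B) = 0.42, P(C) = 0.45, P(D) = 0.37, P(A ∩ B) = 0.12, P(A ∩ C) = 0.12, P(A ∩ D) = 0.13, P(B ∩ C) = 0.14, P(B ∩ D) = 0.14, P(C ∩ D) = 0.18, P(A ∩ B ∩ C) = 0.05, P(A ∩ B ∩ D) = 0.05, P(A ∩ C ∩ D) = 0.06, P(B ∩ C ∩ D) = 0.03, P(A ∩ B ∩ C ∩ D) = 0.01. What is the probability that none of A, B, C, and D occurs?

0.05

P(A ∪ B ∪ C ∪ D) = 0.36 + 0.42 + 0.45 + 0.37 − 0.12 − 0.12 − 0.13 − 0.14 − 0.14 − 0.18 + 0.05 + 0.05 + 0.06 + 0.03 − 0.01 = 0.95
P(none) = 1 − 0.95 = 0.05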